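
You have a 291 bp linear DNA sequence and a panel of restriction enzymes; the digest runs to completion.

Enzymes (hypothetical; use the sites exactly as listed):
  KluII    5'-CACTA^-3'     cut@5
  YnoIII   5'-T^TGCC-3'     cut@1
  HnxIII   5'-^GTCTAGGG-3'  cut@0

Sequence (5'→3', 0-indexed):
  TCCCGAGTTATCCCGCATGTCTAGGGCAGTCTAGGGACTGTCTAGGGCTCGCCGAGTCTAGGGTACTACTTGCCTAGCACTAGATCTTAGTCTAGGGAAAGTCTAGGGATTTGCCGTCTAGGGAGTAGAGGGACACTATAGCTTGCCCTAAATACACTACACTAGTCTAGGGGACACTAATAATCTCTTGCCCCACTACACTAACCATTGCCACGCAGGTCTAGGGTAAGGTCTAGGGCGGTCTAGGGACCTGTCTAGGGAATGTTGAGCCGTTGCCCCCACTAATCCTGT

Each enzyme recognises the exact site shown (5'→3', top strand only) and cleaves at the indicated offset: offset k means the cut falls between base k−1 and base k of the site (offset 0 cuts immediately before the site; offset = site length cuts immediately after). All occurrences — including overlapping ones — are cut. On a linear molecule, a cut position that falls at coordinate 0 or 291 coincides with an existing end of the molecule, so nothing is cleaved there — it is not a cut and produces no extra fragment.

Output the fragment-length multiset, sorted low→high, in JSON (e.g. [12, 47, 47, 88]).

[4,5,5,5,5,7,7,9,10,10,10,10,11,11,11,11,12,12,12,15,15,16,16,18,21,23]

Per-enzyme occurrences:
  KluII (CACTA, off=5): starts [77, 133, 154, 159, 174, 193, 198, 279] → cuts [82, 138, 159, 164, 179, 198, 203, 284]
  YnoIII (TTGCC, off=1): starts [69, 110, 142, 187, 207, 272] → cuts [70, 111, 143, 188, 208, 273]
  HnxIII (GTCTAGGG, off=0): starts [18, 28, 39, 55, 89, 100, 115, 164, 218, 230, 240, 252] → cuts [18, 28, 39, 55, 89, 100, 115, 164, 218, 230, 240, 252]

All cut coordinates (distinct, sorted): [18, 28, 39, 55, 70, 82, 89, 100, 111, 115, 138, 143, 159, 164, 179, 188, 198, 203, 208, 218, 230, 240, 252, 273, 284]

Fragments:
  [0,18): 18 bp
  [18,28): 10 bp
  [28,39): 11 bp
  [39,55): 16 bp
  [55,70): 15 bp
  [70,82): 12 bp
  [82,89): 7 bp
  [89,100): 11 bp
  [100,111): 11 bp
  [111,115): 4 bp
  [115,138): 23 bp
  [138,143): 5 bp
  [143,159): 16 bp
  [159,164): 5 bp
  [164,179): 15 bp
  [179,188): 9 bp
  [188,198): 10 bp
  [198,203): 5 bp
  [203,208): 5 bp
  [208,218): 10 bp
  [218,230): 12 bp
  [230,240): 10 bp
  [240,252): 12 bp
  [252,273): 21 bp
  [273,284): 11 bp
  [284,291): 7 bp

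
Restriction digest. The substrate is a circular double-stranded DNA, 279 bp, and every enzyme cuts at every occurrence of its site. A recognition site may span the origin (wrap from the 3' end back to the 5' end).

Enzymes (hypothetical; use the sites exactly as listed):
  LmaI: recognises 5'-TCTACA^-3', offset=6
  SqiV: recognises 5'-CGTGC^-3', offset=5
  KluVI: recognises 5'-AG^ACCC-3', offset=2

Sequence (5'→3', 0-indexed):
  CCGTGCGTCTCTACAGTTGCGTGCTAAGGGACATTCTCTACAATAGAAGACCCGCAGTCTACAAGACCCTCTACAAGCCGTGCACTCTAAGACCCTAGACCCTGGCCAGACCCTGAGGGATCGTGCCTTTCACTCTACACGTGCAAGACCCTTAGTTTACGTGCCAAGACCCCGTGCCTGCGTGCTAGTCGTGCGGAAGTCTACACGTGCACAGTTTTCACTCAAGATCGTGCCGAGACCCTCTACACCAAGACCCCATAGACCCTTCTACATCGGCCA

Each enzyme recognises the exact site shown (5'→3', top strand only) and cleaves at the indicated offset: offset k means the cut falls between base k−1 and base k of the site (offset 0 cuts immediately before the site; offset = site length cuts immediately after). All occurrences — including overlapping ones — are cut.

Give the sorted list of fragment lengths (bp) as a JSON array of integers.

Scan for sites:
  LmaI (TCTACA, off=6): starts [9, 36, 57, 69, 133, 199, 241, 266] → cuts [15, 42, 63, 75, 139, 205, 247, 272]
  SqiV (CGTGC, off=5): starts [1, 19, 78, 121, 139, 159, 172, 180, 189, 205, 228] → cuts [6, 24, 83, 126, 144, 164, 177, 185, 194, 210, 233]
  KluVI (AGACCC, off=2): starts [47, 63, 89, 96, 107, 145, 166, 235, 250, 259] → cuts [49, 65, 91, 98, 109, 147, 168, 237, 252, 261]

All cut coordinates (distinct, sorted): [6, 15, 24, 42, 49, 63, 65, 75, 83, 91, 98, 109, 126, 139, 144, 147, 164, 168, 177, 185, 194, 205, 210, 233, 237, 247, 252, 261, 272]

Fragments:
  6→15: 9 bp
  15→24: 9 bp
  24→42: 18 bp
  42→49: 7 bp
  49→63: 14 bp
  63→65: 2 bp
  65→75: 10 bp
  75→83: 8 bp
  83→91: 8 bp
  91→98: 7 bp
  98→109: 11 bp
  109→126: 17 bp
  126→139: 13 bp
  139→144: 5 bp
  144→147: 3 bp
  147→164: 17 bp
  164→168: 4 bp
  168→177: 9 bp
  177→185: 8 bp
  185→194: 9 bp
  194→205: 11 bp
  205→210: 5 bp
  210→233: 23 bp
  233→237: 4 bp
  237→247: 10 bp
  247→252: 5 bp
  252→261: 9 bp
  261→272: 11 bp
  272→6 (wrap): 279-272+6 = 13 bp

[2,3,4,4,5,5,5,7,7,8,8,8,9,9,9,9,9,10,10,11,11,11,13,13,14,17,17,18,23]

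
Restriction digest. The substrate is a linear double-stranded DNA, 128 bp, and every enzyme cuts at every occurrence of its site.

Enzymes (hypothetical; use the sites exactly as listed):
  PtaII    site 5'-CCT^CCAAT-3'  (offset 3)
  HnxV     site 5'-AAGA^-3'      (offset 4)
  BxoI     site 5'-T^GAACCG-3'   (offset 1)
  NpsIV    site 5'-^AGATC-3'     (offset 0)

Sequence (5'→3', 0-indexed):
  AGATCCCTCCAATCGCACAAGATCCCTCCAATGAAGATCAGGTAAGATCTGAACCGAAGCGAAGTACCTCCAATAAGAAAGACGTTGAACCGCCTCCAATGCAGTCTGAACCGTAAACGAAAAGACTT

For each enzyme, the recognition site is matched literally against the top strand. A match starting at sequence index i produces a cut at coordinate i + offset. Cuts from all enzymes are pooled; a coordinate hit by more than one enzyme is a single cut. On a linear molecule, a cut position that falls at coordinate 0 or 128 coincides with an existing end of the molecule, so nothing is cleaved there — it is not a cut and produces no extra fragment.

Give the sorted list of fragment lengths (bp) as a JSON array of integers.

[3,3,3,3,3,4,4,5,7,7,8,9,9,11,12,18,19]

Site scan:
  PtaII (CCTCCAAT, off=3): starts [5, 24, 66, 92] → cuts [8, 27, 69, 95]
  HnxV (AAGA, off=4): starts [18, 33, 43, 74, 78, 121] → cuts [22, 37, 47, 78, 82, 125]
  BxoI (TGAACCG, off=1): starts [49, 85, 106] → cuts [50, 86, 107]
  NpsIV (AGATC, off=0): starts [0, 19, 34, 44] → cuts [19, 34, 44] (position 0 is a terminus of the linear molecule — no cut)

Pooled cuts: [8, 19, 22, 27, 34, 37, 44, 47, 50, 69, 78, 82, 86, 95, 107, 125]

Fragments:
  [0,8): 8 bp
  [8,19): 11 bp
  [19,22): 3 bp
  [22,27): 5 bp
  [27,34): 7 bp
  [34,37): 3 bp
  [37,44): 7 bp
  [44,47): 3 bp
  [47,50): 3 bp
  [50,69): 19 bp
  [69,78): 9 bp
  [78,82): 4 bp
  [82,86): 4 bp
  [86,95): 9 bp
  [95,107): 12 bp
  [107,125): 18 bp
  [125,128): 3 bp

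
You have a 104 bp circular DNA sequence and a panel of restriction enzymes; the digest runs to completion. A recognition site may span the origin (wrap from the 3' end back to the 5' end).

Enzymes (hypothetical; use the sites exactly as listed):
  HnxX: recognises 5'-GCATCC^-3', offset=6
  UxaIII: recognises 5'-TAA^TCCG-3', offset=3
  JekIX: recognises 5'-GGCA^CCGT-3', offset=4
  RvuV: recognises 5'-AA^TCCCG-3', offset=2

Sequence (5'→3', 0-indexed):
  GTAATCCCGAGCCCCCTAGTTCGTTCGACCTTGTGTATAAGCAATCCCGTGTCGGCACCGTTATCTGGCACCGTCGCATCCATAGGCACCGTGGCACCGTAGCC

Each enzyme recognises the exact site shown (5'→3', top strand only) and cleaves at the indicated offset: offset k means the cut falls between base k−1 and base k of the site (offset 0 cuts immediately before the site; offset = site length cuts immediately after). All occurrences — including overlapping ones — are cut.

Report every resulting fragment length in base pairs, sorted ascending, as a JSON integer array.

Site scan:
  HnxX GCATCC/6: at [75] ⇒ [81]
  UxaIII (TAATCCG, off=3): no sites
  JekIX GGCACCGT/4: at [53, 66, 84, 92] ⇒ [57, 70, 88, 96]
  RvuV AATCCCG/2: at [2, 42] ⇒ [4, 44]

Pooled cuts: [4, 44, 57, 70, 81, 88, 96]

Fragments:
  4→44: 40 bp
  44→57: 13 bp
  57→70: 13 bp
  70→81: 11 bp
  81→88: 7 bp
  88→96: 8 bp
  96→4 (wrap): 104-96+4 = 12 bp

[7,8,11,12,13,13,40]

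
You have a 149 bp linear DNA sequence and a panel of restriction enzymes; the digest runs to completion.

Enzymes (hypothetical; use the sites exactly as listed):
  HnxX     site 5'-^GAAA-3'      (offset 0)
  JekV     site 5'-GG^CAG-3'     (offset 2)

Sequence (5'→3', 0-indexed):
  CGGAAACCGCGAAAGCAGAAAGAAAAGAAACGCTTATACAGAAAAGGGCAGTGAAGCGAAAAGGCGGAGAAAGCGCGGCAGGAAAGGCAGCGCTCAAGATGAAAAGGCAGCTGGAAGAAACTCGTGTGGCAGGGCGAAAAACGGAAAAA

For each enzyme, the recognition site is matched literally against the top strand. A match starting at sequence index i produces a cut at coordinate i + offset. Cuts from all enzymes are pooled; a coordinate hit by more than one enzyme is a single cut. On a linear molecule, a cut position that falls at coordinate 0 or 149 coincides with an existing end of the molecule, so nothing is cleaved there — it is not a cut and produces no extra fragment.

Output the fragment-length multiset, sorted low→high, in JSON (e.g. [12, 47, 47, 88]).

[2,3,4,5,6,6,6,7,7,8,8,8,9,9,10,11,13,13,14]

Site scan:
  HnxX (GAAA, off=0): starts [2, 10, 17, 21, 26, 40, 57, 68, 81, 100, 116, 135, 143] → cuts [2, 10, 17, 21, 26, 40, 57, 68, 81, 100, 116, 135, 143]
  JekV (GGCAG, off=2): starts [46, 76, 85, 105, 127] → cuts [48, 78, 87, 107, 129]

All cut coordinates (distinct, sorted): [2, 10, 17, 21, 26, 40, 48, 57, 68, 78, 81, 87, 100, 107, 116, 129, 135, 143]

Fragment lengths:
  [0,2): 2 bp
  [2,10): 8 bp
  [10,17): 7 bp
  [17,21): 4 bp
  [21,26): 5 bp
  [26,40): 14 bp
  [40,48): 8 bp
  [48,57): 9 bp
  [57,68): 11 bp
  [68,78): 10 bp
  [78,81): 3 bp
  [81,87): 6 bp
  [87,100): 13 bp
  [100,107): 7 bp
  [107,116): 9 bp
  [116,129): 13 bp
  [129,135): 6 bp
  [135,143): 8 bp
  [143,149): 6 bp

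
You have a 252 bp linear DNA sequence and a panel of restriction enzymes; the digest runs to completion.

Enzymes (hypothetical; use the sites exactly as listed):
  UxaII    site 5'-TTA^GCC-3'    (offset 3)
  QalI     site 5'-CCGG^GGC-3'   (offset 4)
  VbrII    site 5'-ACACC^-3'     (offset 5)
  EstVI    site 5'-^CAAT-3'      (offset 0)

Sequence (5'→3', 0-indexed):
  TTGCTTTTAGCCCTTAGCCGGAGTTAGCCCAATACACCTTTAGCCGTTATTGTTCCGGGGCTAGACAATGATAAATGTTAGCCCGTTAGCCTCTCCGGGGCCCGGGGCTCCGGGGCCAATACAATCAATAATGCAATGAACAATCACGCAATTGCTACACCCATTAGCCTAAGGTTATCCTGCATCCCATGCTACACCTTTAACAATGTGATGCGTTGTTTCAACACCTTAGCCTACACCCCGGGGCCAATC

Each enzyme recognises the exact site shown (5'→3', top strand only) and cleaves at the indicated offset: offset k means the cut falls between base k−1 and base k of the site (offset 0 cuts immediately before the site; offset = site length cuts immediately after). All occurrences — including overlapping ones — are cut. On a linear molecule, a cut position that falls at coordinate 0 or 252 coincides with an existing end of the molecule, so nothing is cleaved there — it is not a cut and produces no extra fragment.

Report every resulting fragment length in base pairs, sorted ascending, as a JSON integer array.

[3,3,3,3,4,4,4,5,5,5,5,7,7,7,7,8,8,8,8,9,9,9,10,10,13,15,16,25,32]

Per-enzyme occurrences:
  UxaII TTAGCC/3: at [6, 13, 23, 39, 77, 85, 163, 228] ⇒ [9, 16, 26, 42, 80, 88, 166, 231]
  QalI CCGGGGC/4: at [54, 94, 101, 109, 240] ⇒ [58, 98, 105, 113, 244]
  VbrII ACACC/5: at [33, 156, 193, 223, 235] ⇒ [38, 161, 198, 228, 240]
  EstVI CAAT/0: at [29, 65, 116, 121, 125, 133, 140, 148, 203, 247] ⇒ [29, 65, 116, 121, 125, 133, 140, 148, 203, 247]

Pooled cuts: [9, 16, 26, 29, 38, 42, 58, 65, 80, 88, 98, 105, 113, 116, 121, 125, 133, 140, 148, 161, 166, 198, 203, 228, 231, 240, 244, 247]

Fragments:
  [0,9): 9 bp
  [9,16): 7 bp
  [16,26): 10 bp
  [26,29): 3 bp
  [29,38): 9 bp
  [38,42): 4 bp
  [42,58): 16 bp
  [58,65): 7 bp
  [65,80): 15 bp
  [80,88): 8 bp
  [88,98): 10 bp
  [98,105): 7 bp
  [105,113): 8 bp
  [113,116): 3 bp
  [116,121): 5 bp
  [121,125): 4 bp
  [125,133): 8 bp
  [133,140): 7 bp
  [140,148): 8 bp
  [148,161): 13 bp
  [161,166): 5 bp
  [166,198): 32 bp
  [198,203): 5 bp
  [203,228): 25 bp
  [228,231): 3 bp
  [231,240): 9 bp
  [240,244): 4 bp
  [244,247): 3 bp
  [247,252): 5 bp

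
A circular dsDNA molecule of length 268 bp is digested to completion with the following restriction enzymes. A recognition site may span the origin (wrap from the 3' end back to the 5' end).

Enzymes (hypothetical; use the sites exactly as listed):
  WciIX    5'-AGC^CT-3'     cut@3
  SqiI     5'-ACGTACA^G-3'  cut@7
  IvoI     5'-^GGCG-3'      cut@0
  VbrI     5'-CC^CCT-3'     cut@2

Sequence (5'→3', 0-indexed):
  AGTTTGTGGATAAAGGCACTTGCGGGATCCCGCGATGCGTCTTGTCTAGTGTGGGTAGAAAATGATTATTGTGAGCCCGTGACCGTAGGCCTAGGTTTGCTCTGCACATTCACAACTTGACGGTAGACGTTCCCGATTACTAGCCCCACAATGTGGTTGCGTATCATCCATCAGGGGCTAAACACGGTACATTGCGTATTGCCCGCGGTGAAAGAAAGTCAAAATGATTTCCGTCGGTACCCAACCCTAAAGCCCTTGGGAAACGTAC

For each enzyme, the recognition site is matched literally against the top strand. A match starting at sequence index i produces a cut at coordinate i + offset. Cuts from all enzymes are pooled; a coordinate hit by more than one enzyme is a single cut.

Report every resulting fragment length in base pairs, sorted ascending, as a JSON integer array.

Per-enzyme occurrences:
  WciIX (AGCCT, off=3): no sites
  SqiI ACGTACAG/7: at [262] ⇒ [1]
  IvoI (GGCG, off=0): no sites
  VbrI (CCCCT, off=2): no sites

All cut coordinates (distinct, sorted): [1]

Fragment lengths:
  1→1 (wrap): 268-1+1 = 268 bp

[268]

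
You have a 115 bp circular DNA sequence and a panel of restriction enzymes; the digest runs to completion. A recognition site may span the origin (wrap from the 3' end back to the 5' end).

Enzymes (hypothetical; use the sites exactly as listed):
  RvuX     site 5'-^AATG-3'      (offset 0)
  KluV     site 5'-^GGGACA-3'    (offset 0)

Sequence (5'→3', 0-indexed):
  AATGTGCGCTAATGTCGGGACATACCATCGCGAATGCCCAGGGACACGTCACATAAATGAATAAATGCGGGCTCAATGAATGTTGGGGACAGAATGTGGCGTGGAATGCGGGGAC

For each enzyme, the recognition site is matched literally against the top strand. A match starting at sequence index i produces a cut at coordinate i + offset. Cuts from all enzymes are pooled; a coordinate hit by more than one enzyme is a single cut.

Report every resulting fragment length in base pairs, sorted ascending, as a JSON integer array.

Scan for sites:
  RvuX AATG/0: at [0, 10, 32, 55, 63, 74, 78, 92, 104] ⇒ [0, 10, 32, 55, 63, 74, 78, 92, 104]
  KluV GGGACA/0: at [16, 40, 85, 110] ⇒ [16, 40, 85, 110]

Pooled cuts: [0, 10, 16, 32, 40, 55, 63, 74, 78, 85, 92, 104, 110]

Fragment lengths:
  0→10: 10 bp
  10→16: 6 bp
  16→32: 16 bp
  32→40: 8 bp
  40→55: 15 bp
  55→63: 8 bp
  63→74: 11 bp
  74→78: 4 bp
  78→85: 7 bp
  85→92: 7 bp
  92→104: 12 bp
  104→110: 6 bp
  110→0 (wrap): 115-110+0 = 5 bp

[4,5,6,6,7,7,8,8,10,11,12,15,16]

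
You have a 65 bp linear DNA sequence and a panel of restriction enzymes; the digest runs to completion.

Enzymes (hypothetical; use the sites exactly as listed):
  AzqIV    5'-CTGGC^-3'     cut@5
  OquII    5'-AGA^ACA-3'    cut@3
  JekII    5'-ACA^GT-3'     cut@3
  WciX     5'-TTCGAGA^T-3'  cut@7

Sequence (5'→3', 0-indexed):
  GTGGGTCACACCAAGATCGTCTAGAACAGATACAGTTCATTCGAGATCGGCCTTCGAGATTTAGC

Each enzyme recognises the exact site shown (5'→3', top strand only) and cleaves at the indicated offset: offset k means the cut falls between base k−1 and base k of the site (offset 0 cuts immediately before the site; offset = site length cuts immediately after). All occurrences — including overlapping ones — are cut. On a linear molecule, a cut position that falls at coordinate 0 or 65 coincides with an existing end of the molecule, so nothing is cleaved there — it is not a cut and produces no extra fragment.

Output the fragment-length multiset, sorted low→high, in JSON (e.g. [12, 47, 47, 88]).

[6,9,12,13,25]

Site scan:
  AzqIV (CTGGC, off=5): no sites
  OquII (AGAACA, off=3): starts [22] → cuts [25]
  JekII (ACAGT, off=3): starts [31] → cuts [34]
  WciX (TTCGAGAT, off=7): starts [39, 52] → cuts [46, 59]

All cut coordinates (distinct, sorted): [25, 34, 46, 59]

Fragments:
  [0,25): 25 bp
  [25,34): 9 bp
  [34,46): 12 bp
  [46,59): 13 bp
  [59,65): 6 bp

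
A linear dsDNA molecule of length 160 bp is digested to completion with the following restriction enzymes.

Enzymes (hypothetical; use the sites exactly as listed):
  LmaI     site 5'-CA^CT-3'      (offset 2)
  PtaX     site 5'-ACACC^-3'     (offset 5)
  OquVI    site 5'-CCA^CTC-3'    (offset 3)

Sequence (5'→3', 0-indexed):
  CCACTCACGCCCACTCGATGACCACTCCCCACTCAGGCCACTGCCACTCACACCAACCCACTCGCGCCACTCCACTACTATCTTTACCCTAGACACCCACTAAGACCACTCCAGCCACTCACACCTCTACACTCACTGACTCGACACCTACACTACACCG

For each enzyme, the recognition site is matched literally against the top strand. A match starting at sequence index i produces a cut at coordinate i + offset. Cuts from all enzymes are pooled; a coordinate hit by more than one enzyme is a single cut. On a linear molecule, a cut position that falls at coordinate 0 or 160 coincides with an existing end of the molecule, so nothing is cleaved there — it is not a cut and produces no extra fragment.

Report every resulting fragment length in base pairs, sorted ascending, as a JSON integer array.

[1,2,3,4,4,5,6,6,6,7,7,8,8,9,9,9,9,10,11,13,23]

Scan for sites:
  LmaI (CACT, off=2): starts [1, 11, 22, 29, 38, 44, 58, 67, 72, 97, 106, 115, 129, 133, 150] → cuts [3, 13, 24, 31, 40, 46, 60, 69, 74, 99, 108, 117, 131, 135, 152]
  PtaX (ACACC, off=5): starts [49, 92, 120, 143, 154] → cuts [54, 97, 125, 148, 159]
  OquVI (CCACTC, off=3): starts [0, 10, 21, 28, 43, 57, 66, 105, 114] → cuts [3, 13, 24, 31, 46, 60, 69, 108, 117]

Pooled cuts: [3, 13, 24, 31, 40, 46, 54, 60, 69, 74, 97, 99, 108, 117, 125, 131, 135, 148, 152, 159]

Fragments:
  [0,3): 3 bp
  [3,13): 10 bp
  [13,24): 11 bp
  [24,31): 7 bp
  [31,40): 9 bp
  [40,46): 6 bp
  [46,54): 8 bp
  [54,60): 6 bp
  [60,69): 9 bp
  [69,74): 5 bp
  [74,97): 23 bp
  [97,99): 2 bp
  [99,108): 9 bp
  [108,117): 9 bp
  [117,125): 8 bp
  [125,131): 6 bp
  [131,135): 4 bp
  [135,148): 13 bp
  [148,152): 4 bp
  [152,159): 7 bp
  [159,160): 1 bp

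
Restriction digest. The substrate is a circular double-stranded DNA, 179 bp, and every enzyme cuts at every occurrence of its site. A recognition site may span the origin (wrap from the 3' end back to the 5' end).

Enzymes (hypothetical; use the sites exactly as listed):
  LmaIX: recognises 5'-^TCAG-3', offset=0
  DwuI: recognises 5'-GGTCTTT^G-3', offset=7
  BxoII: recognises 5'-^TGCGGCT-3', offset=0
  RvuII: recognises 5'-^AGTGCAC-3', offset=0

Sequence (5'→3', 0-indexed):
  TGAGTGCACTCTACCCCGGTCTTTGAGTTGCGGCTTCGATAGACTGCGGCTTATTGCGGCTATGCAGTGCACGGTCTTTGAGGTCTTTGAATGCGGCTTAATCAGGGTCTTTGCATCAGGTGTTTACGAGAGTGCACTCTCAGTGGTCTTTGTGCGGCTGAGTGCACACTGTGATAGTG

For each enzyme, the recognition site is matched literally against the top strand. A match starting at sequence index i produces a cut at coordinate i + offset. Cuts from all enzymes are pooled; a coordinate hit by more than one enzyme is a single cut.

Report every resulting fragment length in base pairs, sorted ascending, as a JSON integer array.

Per-enzyme occurrences:
  LmaIX TCAG/0: at [101, 115, 139] ⇒ [101, 115, 139]
  DwuI GGTCTTTG/7: at [17, 72, 81, 105, 144] ⇒ [24, 79, 88, 112, 151]
  BxoII TGCGGCT/0: at [28, 44, 54, 91, 152] ⇒ [28, 44, 54, 91, 152]
  RvuII AGTGCAC/0: at [2, 65, 130, 160] ⇒ [2, 65, 130, 160]

Pooled cuts: [2, 24, 28, 44, 54, 65, 79, 88, 91, 101, 112, 115, 130, 139, 151, 152, 160]

Fragment lengths:
  2→24: 22 bp
  24→28: 4 bp
  28→44: 16 bp
  44→54: 10 bp
  54→65: 11 bp
  65→79: 14 bp
  79→88: 9 bp
  88→91: 3 bp
  91→101: 10 bp
  101→112: 11 bp
  112→115: 3 bp
  115→130: 15 bp
  130→139: 9 bp
  139→151: 12 bp
  151→152: 1 bp
  152→160: 8 bp
  160→2 (wrap): 179-160+2 = 21 bp

[1,3,3,4,8,9,9,10,10,11,11,12,14,15,16,21,22]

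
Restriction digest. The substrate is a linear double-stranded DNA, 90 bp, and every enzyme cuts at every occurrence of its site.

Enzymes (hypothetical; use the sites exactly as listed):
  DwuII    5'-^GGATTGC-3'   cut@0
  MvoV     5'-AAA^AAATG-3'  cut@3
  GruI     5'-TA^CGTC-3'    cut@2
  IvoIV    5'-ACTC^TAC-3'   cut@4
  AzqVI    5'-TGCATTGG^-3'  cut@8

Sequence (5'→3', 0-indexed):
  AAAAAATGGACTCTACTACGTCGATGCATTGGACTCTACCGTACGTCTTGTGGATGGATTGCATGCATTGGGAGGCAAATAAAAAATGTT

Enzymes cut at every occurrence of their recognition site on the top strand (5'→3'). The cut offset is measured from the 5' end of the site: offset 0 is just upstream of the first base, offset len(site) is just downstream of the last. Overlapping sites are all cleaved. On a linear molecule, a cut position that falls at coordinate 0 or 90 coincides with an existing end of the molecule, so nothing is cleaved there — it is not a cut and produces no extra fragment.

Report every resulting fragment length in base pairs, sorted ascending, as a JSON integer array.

[3,4,5,7,7,10,12,12,14,16]

Scan for sites:
  DwuII GGATTGC/0: at [55] ⇒ [55]
  MvoV AAAAAATG/3: at [0, 80] ⇒ [3, 83]
  GruI TACGTC/2: at [16, 41] ⇒ [18, 43]
  IvoIV ACTCTAC/4: at [9, 32] ⇒ [13, 36]
  AzqVI TGCATTGG/8: at [24, 63] ⇒ [32, 71]

Pooled cuts: [3, 13, 18, 32, 36, 43, 55, 71, 83]

Fragments:
  [0,3): 3 bp
  [3,13): 10 bp
  [13,18): 5 bp
  [18,32): 14 bp
  [32,36): 4 bp
  [36,43): 7 bp
  [43,55): 12 bp
  [55,71): 16 bp
  [71,83): 12 bp
  [83,90): 7 bp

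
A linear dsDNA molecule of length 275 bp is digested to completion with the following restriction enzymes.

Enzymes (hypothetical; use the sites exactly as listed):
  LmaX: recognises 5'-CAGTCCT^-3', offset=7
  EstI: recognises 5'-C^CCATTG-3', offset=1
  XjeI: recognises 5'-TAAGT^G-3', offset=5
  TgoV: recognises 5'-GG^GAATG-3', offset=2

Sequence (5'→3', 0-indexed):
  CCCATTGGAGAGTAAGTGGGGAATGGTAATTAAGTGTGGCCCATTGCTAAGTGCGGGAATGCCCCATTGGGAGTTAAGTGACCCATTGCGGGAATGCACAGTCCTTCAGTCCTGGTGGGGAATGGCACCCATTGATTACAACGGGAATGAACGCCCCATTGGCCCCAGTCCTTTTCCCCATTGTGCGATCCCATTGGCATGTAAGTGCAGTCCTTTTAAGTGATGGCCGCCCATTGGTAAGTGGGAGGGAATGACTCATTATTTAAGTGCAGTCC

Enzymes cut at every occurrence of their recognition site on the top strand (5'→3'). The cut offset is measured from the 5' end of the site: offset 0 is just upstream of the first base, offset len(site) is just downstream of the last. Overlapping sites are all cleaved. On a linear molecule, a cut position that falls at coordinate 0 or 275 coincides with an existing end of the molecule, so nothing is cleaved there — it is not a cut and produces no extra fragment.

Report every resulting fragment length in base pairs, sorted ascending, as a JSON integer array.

[1,3,3,4,5,5,6,6,7,7,7,8,8,9,9,9,11,12,12,13,14,15,16,16,16,16,17,20]

Site scan:
  LmaX CAGTCCT/7: at [98, 106, 165, 207] ⇒ [105, 113, 172, 214]
  EstI CCCATTG/1: at [0, 39, 62, 81, 127, 154, 176, 189, 229] ⇒ [1, 40, 63, 82, 128, 155, 177, 190, 230]
  XjeI TAAGTG/5: at [12, 30, 47, 74, 201, 216, 237, 263] ⇒ [17, 35, 52, 79, 206, 221, 242, 268]
  TgoV GGGAATG/2: at [18, 54, 89, 117, 142, 246] ⇒ [20, 56, 91, 119, 144, 248]

All cut coordinates (distinct, sorted): [1, 17, 20, 35, 40, 52, 56, 63, 79, 82, 91, 105, 113, 119, 128, 144, 155, 172, 177, 190, 206, 214, 221, 230, 242, 248, 268]

Fragment lengths:
  [0,1): 1 bp
  [1,17): 16 bp
  [17,20): 3 bp
  [20,35): 15 bp
  [35,40): 5 bp
  [40,52): 12 bp
  [52,56): 4 bp
  [56,63): 7 bp
  [63,79): 16 bp
  [79,82): 3 bp
  [82,91): 9 bp
  [91,105): 14 bp
  [105,113): 8 bp
  [113,119): 6 bp
  [119,128): 9 bp
  [128,144): 16 bp
  [144,155): 11 bp
  [155,172): 17 bp
  [172,177): 5 bp
  [177,190): 13 bp
  [190,206): 16 bp
  [206,214): 8 bp
  [214,221): 7 bp
  [221,230): 9 bp
  [230,242): 12 bp
  [242,248): 6 bp
  [248,268): 20 bp
  [268,275): 7 bp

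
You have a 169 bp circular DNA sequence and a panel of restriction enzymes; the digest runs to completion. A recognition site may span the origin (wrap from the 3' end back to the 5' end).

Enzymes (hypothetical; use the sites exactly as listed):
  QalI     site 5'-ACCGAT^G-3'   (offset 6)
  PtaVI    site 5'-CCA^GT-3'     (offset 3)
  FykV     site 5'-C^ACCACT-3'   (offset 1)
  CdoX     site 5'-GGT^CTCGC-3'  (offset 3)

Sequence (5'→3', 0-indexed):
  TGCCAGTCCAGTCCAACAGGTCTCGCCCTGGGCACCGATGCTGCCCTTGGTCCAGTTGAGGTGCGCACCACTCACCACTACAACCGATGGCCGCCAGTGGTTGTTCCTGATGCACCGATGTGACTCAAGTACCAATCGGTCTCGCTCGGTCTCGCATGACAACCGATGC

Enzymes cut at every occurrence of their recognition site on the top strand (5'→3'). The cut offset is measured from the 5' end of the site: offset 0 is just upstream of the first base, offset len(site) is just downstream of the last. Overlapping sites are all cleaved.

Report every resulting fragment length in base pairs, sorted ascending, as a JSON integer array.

[5,7,7,8,10,11,12,15,15,17,18,21,23]

Scan for sites:
  QalI ACCGATG/6: at [33, 82, 113, 161] ⇒ [39, 88, 119, 167]
  PtaVI CCAGT/3: at [2, 7, 51, 93] ⇒ [5, 10, 54, 96]
  FykV CACCACT/1: at [65, 72] ⇒ [66, 73]
  CdoX GGTCTCGC/3: at [18, 137, 147] ⇒ [21, 140, 150]

Pooled cuts: [5, 10, 21, 39, 54, 66, 73, 88, 96, 119, 140, 150, 167]

Fragments:
  5→10: 5 bp
  10→21: 11 bp
  21→39: 18 bp
  39→54: 15 bp
  54→66: 12 bp
  66→73: 7 bp
  73→88: 15 bp
  88→96: 8 bp
  96→119: 23 bp
  119→140: 21 bp
  140→150: 10 bp
  150→167: 17 bp
  167→5 (wrap): 169-167+5 = 7 bp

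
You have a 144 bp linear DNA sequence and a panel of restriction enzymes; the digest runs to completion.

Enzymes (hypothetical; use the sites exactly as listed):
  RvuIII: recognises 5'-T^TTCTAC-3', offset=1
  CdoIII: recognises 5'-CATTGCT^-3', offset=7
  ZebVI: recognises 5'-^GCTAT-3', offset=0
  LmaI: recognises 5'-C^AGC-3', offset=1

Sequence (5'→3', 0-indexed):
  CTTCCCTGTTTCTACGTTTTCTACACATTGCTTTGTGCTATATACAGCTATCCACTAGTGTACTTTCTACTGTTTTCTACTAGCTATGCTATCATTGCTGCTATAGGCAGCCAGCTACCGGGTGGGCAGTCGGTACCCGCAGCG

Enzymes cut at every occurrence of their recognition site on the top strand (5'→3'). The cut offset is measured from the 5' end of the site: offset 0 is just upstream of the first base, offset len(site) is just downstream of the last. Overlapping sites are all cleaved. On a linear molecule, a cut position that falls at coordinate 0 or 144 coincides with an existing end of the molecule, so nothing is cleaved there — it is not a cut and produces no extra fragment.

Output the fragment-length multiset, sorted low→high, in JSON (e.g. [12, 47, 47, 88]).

[1,4,4,4,5,8,9,9,9,9,10,12,14,18,28]

Scan for sites:
  RvuIII (TTTCTAC, off=1): starts [8, 17, 63, 73] → cuts [9, 18, 64, 74]
  CdoIII (CATTGCT, off=7): starts [25, 92] → cuts [32, 99]
  ZebVI (GCTAT, off=0): starts [36, 46, 82, 87, 99] → cuts [36, 46, 82, 87, 99]
  LmaI (CAGC, off=1): starts [44, 107, 111, 139] → cuts [45, 108, 112, 140]

All cut coordinates (distinct, sorted): [9, 18, 32, 36, 45, 46, 64, 74, 82, 87, 99, 108, 112, 140]

Fragments:
  [0,9): 9 bp
  [9,18): 9 bp
  [18,32): 14 bp
  [32,36): 4 bp
  [36,45): 9 bp
  [45,46): 1 bp
  [46,64): 18 bp
  [64,74): 10 bp
  [74,82): 8 bp
  [82,87): 5 bp
  [87,99): 12 bp
  [99,108): 9 bp
  [108,112): 4 bp
  [112,140): 28 bp
  [140,144): 4 bp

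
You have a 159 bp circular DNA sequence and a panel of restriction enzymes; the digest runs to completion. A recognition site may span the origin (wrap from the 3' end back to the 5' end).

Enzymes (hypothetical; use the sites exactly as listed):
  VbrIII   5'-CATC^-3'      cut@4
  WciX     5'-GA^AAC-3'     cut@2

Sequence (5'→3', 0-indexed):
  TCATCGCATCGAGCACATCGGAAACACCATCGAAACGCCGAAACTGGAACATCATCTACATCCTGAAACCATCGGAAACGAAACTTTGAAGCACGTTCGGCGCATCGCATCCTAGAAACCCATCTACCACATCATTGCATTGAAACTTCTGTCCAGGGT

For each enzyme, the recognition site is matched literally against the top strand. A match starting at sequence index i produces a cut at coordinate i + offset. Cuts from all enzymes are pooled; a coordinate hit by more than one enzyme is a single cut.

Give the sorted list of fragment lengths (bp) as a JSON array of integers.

Site scan:
  VbrIII (CATC, off=4): starts [1, 6, 15, 27, 49, 52, 58, 69, 102, 107, 120, 129] → cuts [5, 10, 19, 31, 53, 56, 62, 73, 106, 111, 124, 133]
  WciX (GAAAC, off=2): starts [20, 31, 39, 64, 74, 79, 114, 141] → cuts [22, 33, 41, 66, 76, 81, 116, 143]

Pooled cuts: [5, 10, 19, 22, 31, 33, 41, 53, 56, 62, 66, 73, 76, 81, 106, 111, 116, 124, 133, 143]

Fragment lengths:
  5→10: 5 bp
  10→19: 9 bp
  19→22: 3 bp
  22→31: 9 bp
  31→33: 2 bp
  33→41: 8 bp
  41→53: 12 bp
  53→56: 3 bp
  56→62: 6 bp
  62→66: 4 bp
  66→73: 7 bp
  73→76: 3 bp
  76→81: 5 bp
  81→106: 25 bp
  106→111: 5 bp
  111→116: 5 bp
  116→124: 8 bp
  124→133: 9 bp
  133→143: 10 bp
  143→5 (wrap): 159-143+5 = 21 bp

[2,3,3,3,4,5,5,5,5,6,7,8,8,9,9,9,10,12,21,25]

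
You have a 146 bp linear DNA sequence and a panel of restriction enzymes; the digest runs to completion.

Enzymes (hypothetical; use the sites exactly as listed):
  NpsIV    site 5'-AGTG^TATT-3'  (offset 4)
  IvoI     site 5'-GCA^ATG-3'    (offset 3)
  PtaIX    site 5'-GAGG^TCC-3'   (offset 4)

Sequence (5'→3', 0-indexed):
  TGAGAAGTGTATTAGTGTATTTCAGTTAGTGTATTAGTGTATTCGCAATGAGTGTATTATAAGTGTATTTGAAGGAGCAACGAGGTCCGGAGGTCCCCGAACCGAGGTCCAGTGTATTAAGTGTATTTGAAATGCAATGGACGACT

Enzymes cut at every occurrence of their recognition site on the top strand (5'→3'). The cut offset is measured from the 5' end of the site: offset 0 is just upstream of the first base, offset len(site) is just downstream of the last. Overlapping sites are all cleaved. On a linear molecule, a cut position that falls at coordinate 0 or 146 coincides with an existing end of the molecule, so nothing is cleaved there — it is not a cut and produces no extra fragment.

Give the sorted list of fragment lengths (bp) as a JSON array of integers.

[7,7,8,8,8,8,9,9,10,11,13,14,14,20]

Scan for sites:
  NpsIV AGTGTATT/4: at [5, 13, 27, 35, 50, 61, 110, 119] ⇒ [9, 17, 31, 39, 54, 65, 114, 123]
  IvoI GCAATG/3: at [44, 133] ⇒ [47, 136]
  PtaIX GAGGTCC/4: at [81, 89, 103] ⇒ [85, 93, 107]

Pooled cuts: [9, 17, 31, 39, 47, 54, 65, 85, 93, 107, 114, 123, 136]

Fragment lengths:
  [0,9): 9 bp
  [9,17): 8 bp
  [17,31): 14 bp
  [31,39): 8 bp
  [39,47): 8 bp
  [47,54): 7 bp
  [54,65): 11 bp
  [65,85): 20 bp
  [85,93): 8 bp
  [93,107): 14 bp
  [107,114): 7 bp
  [114,123): 9 bp
  [123,136): 13 bp
  [136,146): 10 bp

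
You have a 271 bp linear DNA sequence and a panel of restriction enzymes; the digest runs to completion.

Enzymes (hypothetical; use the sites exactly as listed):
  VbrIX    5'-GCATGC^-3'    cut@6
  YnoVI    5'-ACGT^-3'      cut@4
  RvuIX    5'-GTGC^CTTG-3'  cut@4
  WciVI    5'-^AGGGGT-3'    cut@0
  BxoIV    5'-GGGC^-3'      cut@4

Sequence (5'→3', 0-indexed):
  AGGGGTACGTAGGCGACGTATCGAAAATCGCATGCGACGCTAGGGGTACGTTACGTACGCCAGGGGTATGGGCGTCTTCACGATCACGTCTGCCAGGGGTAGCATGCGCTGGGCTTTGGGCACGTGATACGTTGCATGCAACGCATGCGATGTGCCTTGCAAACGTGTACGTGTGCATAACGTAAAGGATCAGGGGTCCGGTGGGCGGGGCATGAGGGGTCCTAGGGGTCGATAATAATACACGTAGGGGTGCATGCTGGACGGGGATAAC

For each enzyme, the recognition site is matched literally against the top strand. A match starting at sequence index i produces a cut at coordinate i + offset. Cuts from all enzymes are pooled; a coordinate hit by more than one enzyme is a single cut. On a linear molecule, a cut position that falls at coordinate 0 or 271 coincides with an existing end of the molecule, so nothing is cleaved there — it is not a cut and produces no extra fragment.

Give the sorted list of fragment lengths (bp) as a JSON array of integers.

Per-enzyme occurrences:
  VbrIX GCATGC/6: at [29, 101, 133, 142, 251] ⇒ [35, 107, 139, 148, 257]
  YnoVI ACGT/4: at [6, 15, 47, 52, 85, 121, 128, 162, 168, 179, 241] ⇒ [10, 19, 51, 56, 89, 125, 132, 166, 172, 183, 245]
  RvuIX GTGCCTTG/4: at [151] ⇒ [155]
  WciVI AGGGGT/0: at [0, 41, 61, 94, 191, 214, 223, 245] ⇒ [41, 61, 94, 191, 214, 223, 245] (position 0 is a terminus of the linear molecule — no cut)
  BxoIV GGGC/4: at [69, 110, 117, 202, 207] ⇒ [73, 114, 121, 206, 211]

All cut coordinates (distinct, sorted): [10, 19, 35, 41, 51, 56, 61, 73, 89, 94, 107, 114, 121, 125, 132, 139, 148, 155, 166, 172, 183, 191, 206, 211, 214, 223, 245, 257]

Fragments:
  [0,10): 10 bp
  [10,19): 9 bp
  [19,35): 16 bp
  [35,41): 6 bp
  [41,51): 10 bp
  [51,56): 5 bp
  [56,61): 5 bp
  [61,73): 12 bp
  [73,89): 16 bp
  [89,94): 5 bp
  [94,107): 13 bp
  [107,114): 7 bp
  [114,121): 7 bp
  [121,125): 4 bp
  [125,132): 7 bp
  [132,139): 7 bp
  [139,148): 9 bp
  [148,155): 7 bp
  [155,166): 11 bp
  [166,172): 6 bp
  [172,183): 11 bp
  [183,191): 8 bp
  [191,206): 15 bp
  [206,211): 5 bp
  [211,214): 3 bp
  [214,223): 9 bp
  [223,245): 22 bp
  [245,257): 12 bp
  [257,271): 14 bp

[3,4,5,5,5,5,6,6,7,7,7,7,7,8,9,9,9,10,10,11,11,12,12,13,14,15,16,16,22]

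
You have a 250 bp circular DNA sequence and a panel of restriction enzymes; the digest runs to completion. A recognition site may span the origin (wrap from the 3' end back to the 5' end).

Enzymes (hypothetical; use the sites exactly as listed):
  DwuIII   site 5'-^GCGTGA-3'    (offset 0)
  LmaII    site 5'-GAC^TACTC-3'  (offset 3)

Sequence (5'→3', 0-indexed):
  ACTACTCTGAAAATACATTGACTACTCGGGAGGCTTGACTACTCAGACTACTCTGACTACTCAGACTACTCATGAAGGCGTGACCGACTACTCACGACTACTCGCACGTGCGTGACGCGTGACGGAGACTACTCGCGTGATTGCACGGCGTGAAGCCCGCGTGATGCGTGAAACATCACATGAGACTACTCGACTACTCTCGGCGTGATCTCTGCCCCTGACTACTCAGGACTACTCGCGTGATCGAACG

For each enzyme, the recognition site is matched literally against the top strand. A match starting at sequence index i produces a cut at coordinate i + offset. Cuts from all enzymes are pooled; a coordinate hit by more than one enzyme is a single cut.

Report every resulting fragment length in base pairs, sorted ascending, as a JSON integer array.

[5,5,7,7,8,8,9,9,9,10,10,11,11,11,11,13,13,15,17,20,20,21]

Scan for sites:
  DwuIII GCGTGA/0: at [77, 109, 116, 134, 147, 158, 165, 202, 237] ⇒ [77, 109, 116, 134, 147, 158, 165, 202, 237]
  LmaII GACTACTC/3: at [19, 36, 45, 54, 63, 85, 95, 126, 183, 191, 219, 229, 249] ⇒ [2, 22, 39, 48, 57, 66, 88, 98, 129, 186, 194, 222, 232]

Pooled cuts: [2, 22, 39, 48, 57, 66, 77, 88, 98, 109, 116, 129, 134, 147, 158, 165, 186, 194, 202, 222, 232, 237]

Fragments:
  2→22: 20 bp
  22→39: 17 bp
  39→48: 9 bp
  48→57: 9 bp
  57→66: 9 bp
  66→77: 11 bp
  77→88: 11 bp
  88→98: 10 bp
  98→109: 11 bp
  109→116: 7 bp
  116→129: 13 bp
  129→134: 5 bp
  134→147: 13 bp
  147→158: 11 bp
  158→165: 7 bp
  165→186: 21 bp
  186→194: 8 bp
  194→202: 8 bp
  202→222: 20 bp
  222→232: 10 bp
  232→237: 5 bp
  237→2 (wrap): 250-237+2 = 15 bp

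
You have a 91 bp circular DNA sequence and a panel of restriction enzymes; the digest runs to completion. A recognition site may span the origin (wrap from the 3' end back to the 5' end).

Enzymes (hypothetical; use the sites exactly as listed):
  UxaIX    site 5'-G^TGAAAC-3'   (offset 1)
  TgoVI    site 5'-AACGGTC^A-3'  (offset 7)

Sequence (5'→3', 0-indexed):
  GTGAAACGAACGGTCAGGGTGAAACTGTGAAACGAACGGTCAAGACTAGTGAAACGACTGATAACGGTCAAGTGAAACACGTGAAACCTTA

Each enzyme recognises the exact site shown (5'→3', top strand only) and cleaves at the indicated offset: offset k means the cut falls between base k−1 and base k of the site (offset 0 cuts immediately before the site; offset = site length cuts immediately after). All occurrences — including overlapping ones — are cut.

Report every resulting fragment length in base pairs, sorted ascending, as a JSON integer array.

Per-enzyme occurrences:
  UxaIX GTGAAAC/1: at [0, 18, 26, 48, 71, 80] ⇒ [1, 19, 27, 49, 72, 81]
  TgoVI AACGGTCA/7: at [8, 34, 62] ⇒ [15, 41, 69]

All cut coordinates (distinct, sorted): [1, 15, 19, 27, 41, 49, 69, 72, 81]

Fragment lengths:
  1→15: 14 bp
  15→19: 4 bp
  19→27: 8 bp
  27→41: 14 bp
  41→49: 8 bp
  49→69: 20 bp
  69→72: 3 bp
  72→81: 9 bp
  81→1 (wrap): 91-81+1 = 11 bp

[3,4,8,8,9,11,14,14,20]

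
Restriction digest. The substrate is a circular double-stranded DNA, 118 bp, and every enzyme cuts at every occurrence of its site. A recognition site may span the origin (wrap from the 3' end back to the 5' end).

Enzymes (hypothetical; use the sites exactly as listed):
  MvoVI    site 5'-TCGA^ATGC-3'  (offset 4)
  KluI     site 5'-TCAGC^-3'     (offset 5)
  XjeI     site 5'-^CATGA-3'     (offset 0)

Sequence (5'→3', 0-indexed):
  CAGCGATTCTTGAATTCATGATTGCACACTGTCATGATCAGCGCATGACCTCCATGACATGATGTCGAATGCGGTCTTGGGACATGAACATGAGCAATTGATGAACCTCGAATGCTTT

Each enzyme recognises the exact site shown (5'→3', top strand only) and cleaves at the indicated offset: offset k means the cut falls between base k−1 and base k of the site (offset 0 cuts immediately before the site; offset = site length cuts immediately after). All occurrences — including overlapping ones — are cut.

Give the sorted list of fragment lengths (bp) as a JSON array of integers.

[1,5,6,9,10,11,11,12,14,16,23]

Scan for sites:
  MvoVI TCGAATGC/4: at [64, 107] ⇒ [68, 111]
  KluI TCAGC/5: at [37, 117] ⇒ [4, 42]
  XjeI CATGA/0: at [16, 32, 43, 52, 57, 82, 88] ⇒ [16, 32, 43, 52, 57, 82, 88]

Pooled cuts: [4, 16, 32, 42, 43, 52, 57, 68, 82, 88, 111]

Fragments:
  4→16: 12 bp
  16→32: 16 bp
  32→42: 10 bp
  42→43: 1 bp
  43→52: 9 bp
  52→57: 5 bp
  57→68: 11 bp
  68→82: 14 bp
  82→88: 6 bp
  88→111: 23 bp
  111→4 (wrap): 118-111+4 = 11 bp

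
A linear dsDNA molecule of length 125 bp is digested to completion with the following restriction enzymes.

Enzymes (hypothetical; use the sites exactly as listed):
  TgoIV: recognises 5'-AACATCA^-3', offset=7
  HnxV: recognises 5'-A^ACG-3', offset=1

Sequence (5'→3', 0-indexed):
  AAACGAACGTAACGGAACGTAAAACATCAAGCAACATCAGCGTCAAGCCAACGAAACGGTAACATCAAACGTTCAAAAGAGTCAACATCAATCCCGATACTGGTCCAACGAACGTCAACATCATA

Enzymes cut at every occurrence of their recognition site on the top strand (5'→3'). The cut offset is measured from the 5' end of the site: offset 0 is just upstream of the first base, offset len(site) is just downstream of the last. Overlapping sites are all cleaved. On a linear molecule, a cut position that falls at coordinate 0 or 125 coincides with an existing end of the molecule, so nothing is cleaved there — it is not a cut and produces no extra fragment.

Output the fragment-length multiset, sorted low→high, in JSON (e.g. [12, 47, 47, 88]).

Site scan:
  TgoIV (AACATCA, off=7): starts [22, 32, 60, 83, 116] → cuts [29, 39, 67, 90, 123]
  HnxV (AACG, off=1): starts [1, 5, 10, 15, 49, 54, 67, 106, 110] → cuts [2, 6, 11, 16, 50, 55, 68, 107, 111]

Pooled cuts: [2, 6, 11, 16, 29, 39, 50, 55, 67, 68, 90, 107, 111, 123]

Fragments:
  [0,2): 2 bp
  [2,6): 4 bp
  [6,11): 5 bp
  [11,16): 5 bp
  [16,29): 13 bp
  [29,39): 10 bp
  [39,50): 11 bp
  [50,55): 5 bp
  [55,67): 12 bp
  [67,68): 1 bp
  [68,90): 22 bp
  [90,107): 17 bp
  [107,111): 4 bp
  [111,123): 12 bp
  [123,125): 2 bp

[1,2,2,4,4,5,5,5,10,11,12,12,13,17,22]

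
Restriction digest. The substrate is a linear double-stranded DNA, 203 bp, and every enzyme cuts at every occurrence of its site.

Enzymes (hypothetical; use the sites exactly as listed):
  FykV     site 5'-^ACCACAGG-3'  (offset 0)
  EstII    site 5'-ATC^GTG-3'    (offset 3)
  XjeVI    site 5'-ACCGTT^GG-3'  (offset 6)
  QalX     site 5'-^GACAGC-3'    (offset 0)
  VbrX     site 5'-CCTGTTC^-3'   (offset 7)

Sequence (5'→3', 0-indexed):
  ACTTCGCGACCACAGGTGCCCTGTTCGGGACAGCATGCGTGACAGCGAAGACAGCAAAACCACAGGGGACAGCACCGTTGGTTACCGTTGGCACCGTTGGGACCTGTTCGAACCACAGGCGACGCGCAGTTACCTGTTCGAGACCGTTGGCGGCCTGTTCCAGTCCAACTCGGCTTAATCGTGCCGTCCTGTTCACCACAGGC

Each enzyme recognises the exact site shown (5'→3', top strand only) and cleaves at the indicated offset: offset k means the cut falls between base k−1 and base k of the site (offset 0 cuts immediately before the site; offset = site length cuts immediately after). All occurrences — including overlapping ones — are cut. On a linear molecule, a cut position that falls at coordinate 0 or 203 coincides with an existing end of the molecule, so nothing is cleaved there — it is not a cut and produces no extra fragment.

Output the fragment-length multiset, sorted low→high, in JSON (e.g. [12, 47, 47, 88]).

Per-enzyme occurrences:
  FykV (ACCACAGG, off=0): starts [8, 58, 111, 194] → cuts [8, 58, 111, 194]
  EstII (ATCGTG, off=3): starts [177] → cuts [180]
  XjeVI (ACCGTTGG, off=6): starts [73, 83, 92, 142] → cuts [79, 89, 98, 148]
  QalX (GACAGC, off=0): starts [28, 40, 49, 67] → cuts [28, 40, 49, 67]
  VbrX (CCTGTTC, off=7): starts [19, 102, 132, 153, 187] → cuts [26, 109, 139, 160, 194]

All cut coordinates (distinct, sorted): [8, 26, 28, 40, 49, 58, 67, 79, 89, 98, 109, 111, 139, 148, 160, 180, 194]

Fragment lengths:
  [0,8): 8 bp
  [8,26): 18 bp
  [26,28): 2 bp
  [28,40): 12 bp
  [40,49): 9 bp
  [49,58): 9 bp
  [58,67): 9 bp
  [67,79): 12 bp
  [79,89): 10 bp
  [89,98): 9 bp
  [98,109): 11 bp
  [109,111): 2 bp
  [111,139): 28 bp
  [139,148): 9 bp
  [148,160): 12 bp
  [160,180): 20 bp
  [180,194): 14 bp
  [194,203): 9 bp

[2,2,8,9,9,9,9,9,9,10,11,12,12,12,14,18,20,28]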